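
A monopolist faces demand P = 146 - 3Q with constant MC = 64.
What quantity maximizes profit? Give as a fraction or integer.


TR = P*Q = (146 - 3Q)Q = 146Q - 3Q^2
MR = dTR/dQ = 146 - 6Q
Set MR = MC:
146 - 6Q = 64
82 = 6Q
Q* = 82/6 = 41/3

41/3


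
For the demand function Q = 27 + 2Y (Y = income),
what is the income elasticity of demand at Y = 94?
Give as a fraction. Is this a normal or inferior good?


dQ/dY = 2
At Y = 94: Q = 27 + 2*94 = 215
Ey = (dQ/dY)(Y/Q) = 2 * 94 / 215 = 188/215
Since Ey > 0, this is a normal good.

188/215 (normal good)


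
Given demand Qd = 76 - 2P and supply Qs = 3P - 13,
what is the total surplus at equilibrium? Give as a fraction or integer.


Find equilibrium: 76 - 2P = 3P - 13
76 + 13 = 5P
P* = 89/5 = 89/5
Q* = 3*89/5 - 13 = 202/5
Inverse demand: P = 38 - Q/2, so P_max = 38
Inverse supply: P = 13/3 + Q/3, so P_min = 13/3
CS = (1/2) * 202/5 * (38 - 89/5) = 10201/25
PS = (1/2) * 202/5 * (89/5 - 13/3) = 20402/75
TS = CS + PS = 10201/25 + 20402/75 = 10201/15

10201/15


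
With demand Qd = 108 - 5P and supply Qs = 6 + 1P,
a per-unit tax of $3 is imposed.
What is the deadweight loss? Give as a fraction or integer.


Pre-tax equilibrium quantity: Q* = 23
Post-tax equilibrium quantity: Q_tax = 41/2
Reduction in quantity: Q* - Q_tax = 5/2
DWL = (1/2) * tax * (Q* - Q_tax)
DWL = (1/2) * 3 * 5/2 = 15/4

15/4


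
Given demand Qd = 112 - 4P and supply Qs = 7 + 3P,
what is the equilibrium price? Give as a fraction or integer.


At equilibrium, Qd = Qs.
112 - 4P = 7 + 3P
112 - 7 = 4P + 3P
105 = 7P
P* = 105/7 = 15

15


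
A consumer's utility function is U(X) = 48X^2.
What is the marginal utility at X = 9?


MU = dU/dX = 48*2*X^(2-1)
MU = 96*X^1
At X = 9:
MU = 96 * 9^1
MU = 96 * 9 = 864

864


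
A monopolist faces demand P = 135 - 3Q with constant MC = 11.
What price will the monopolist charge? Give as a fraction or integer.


MR = 135 - 6Q
Set MR = MC: 135 - 6Q = 11
Q* = 62/3
Substitute into demand:
P* = 135 - 3*62/3 = 73

73


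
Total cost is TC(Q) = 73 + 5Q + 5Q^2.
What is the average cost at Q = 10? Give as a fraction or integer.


TC(10) = 73 + 5*10 + 5*10^2
TC(10) = 73 + 50 + 500 = 623
AC = TC/Q = 623/10 = 623/10

623/10


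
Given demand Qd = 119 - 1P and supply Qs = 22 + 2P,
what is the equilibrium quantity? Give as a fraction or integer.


First find equilibrium price:
119 - 1P = 22 + 2P
P* = 97/3 = 97/3
Then substitute into demand:
Q* = 119 - 1 * 97/3 = 260/3

260/3


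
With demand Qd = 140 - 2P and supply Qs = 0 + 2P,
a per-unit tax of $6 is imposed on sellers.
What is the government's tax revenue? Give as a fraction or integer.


With tax on sellers, new supply: Qs' = 0 + 2(P - 6)
= 2P - 12
New equilibrium quantity:
Q_new = 64
Tax revenue = tax * Q_new = 6 * 64 = 384

384


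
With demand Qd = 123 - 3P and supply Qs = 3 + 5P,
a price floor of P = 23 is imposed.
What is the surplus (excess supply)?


At P = 23:
Qd = 123 - 3*23 = 54
Qs = 3 + 5*23 = 118
Surplus = Qs - Qd = 118 - 54 = 64

64


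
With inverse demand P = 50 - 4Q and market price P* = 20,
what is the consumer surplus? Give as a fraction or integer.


Maximum willingness to pay (at Q=0): P_max = 50
Quantity demanded at P* = 20:
Q* = (50 - 20)/4 = 15/2
CS = (1/2) * Q* * (P_max - P*)
CS = (1/2) * 15/2 * (50 - 20)
CS = (1/2) * 15/2 * 30 = 225/2

225/2


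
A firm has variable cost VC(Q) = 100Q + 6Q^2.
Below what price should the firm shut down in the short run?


AVC(Q) = VC(Q)/Q = 100 + 6Q
AVC is increasing in Q, so minimum AVC is at Q -> 0+.
Min AVC = 100
The firm should shut down if P < 100.

100


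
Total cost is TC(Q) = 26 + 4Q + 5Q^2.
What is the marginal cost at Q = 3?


MC = dTC/dQ = 4 + 2*5*Q
At Q = 3:
MC = 4 + 10*3
MC = 4 + 30 = 34

34


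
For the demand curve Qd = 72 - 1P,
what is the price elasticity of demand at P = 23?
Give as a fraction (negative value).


dQ/dP = -1
At P = 23: Q = 72 - 1*23 = 49
E = (dQ/dP)(P/Q) = (-1)(23/49) = -23/49

-23/49


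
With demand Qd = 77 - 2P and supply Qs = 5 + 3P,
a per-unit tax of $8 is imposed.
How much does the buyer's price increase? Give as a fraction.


With a per-unit tax, the buyer's price increase depends on relative slopes.
Supply slope: d = 3, Demand slope: b = 2
Buyer's price increase = d * tax / (b + d)
= 3 * 8 / (2 + 3)
= 24 / 5 = 24/5

24/5


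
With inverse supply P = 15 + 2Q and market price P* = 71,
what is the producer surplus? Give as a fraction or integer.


Minimum supply price (at Q=0): P_min = 15
Quantity supplied at P* = 71:
Q* = (71 - 15)/2 = 28
PS = (1/2) * Q* * (P* - P_min)
PS = (1/2) * 28 * (71 - 15)
PS = (1/2) * 28 * 56 = 784

784


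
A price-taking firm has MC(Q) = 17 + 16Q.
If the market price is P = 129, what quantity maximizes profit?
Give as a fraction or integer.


In perfect competition, profit is maximized where P = MC.
129 = 17 + 16Q
112 = 16Q
Q* = 112/16 = 7

7


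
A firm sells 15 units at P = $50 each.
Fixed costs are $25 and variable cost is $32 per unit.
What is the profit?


Total Revenue = P * Q = 50 * 15 = $750
Total Cost = FC + VC*Q = 25 + 32*15 = $505
Profit = TR - TC = 750 - 505 = $245

$245


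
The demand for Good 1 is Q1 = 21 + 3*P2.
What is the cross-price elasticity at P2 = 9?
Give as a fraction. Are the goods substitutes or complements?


dQ1/dP2 = 3
At P2 = 9: Q1 = 21 + 3*9 = 48
Exy = (dQ1/dP2)(P2/Q1) = 3 * 9 / 48 = 9/16
Since Exy > 0, the goods are substitutes.

9/16 (substitutes)


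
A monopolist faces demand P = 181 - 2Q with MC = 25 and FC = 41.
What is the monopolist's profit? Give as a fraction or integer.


MR = MC: 181 - 4Q = 25
Q* = 39
P* = 181 - 2*39 = 103
Profit = (P* - MC)*Q* - FC
= (103 - 25)*39 - 41
= 78*39 - 41
= 3042 - 41 = 3001

3001


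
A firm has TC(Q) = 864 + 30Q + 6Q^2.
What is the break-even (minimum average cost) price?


AC(Q) = 864/Q + 30 + 6Q
To minimize: dAC/dQ = -864/Q^2 + 6 = 0
Q^2 = 864/6 = 144
Q* = 12
Min AC = 864/12 + 30 + 6*12
Min AC = 72 + 30 + 72 = 174

174


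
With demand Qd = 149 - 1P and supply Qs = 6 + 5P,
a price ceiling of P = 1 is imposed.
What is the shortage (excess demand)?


At P = 1:
Qd = 149 - 1*1 = 148
Qs = 6 + 5*1 = 11
Shortage = Qd - Qs = 148 - 11 = 137

137


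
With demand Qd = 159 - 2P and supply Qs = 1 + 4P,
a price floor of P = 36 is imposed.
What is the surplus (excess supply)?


At P = 36:
Qd = 159 - 2*36 = 87
Qs = 1 + 4*36 = 145
Surplus = Qs - Qd = 145 - 87 = 58

58


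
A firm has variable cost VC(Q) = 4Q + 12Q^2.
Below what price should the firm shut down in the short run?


AVC(Q) = VC(Q)/Q = 4 + 12Q
AVC is increasing in Q, so minimum AVC is at Q -> 0+.
Min AVC = 4
The firm should shut down if P < 4.

4


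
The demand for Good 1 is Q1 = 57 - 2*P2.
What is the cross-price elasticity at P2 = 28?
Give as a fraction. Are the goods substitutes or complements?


dQ1/dP2 = -2
At P2 = 28: Q1 = 57 - 2*28 = 1
Exy = (dQ1/dP2)(P2/Q1) = -2 * 28 / 1 = -56
Since Exy < 0, the goods are complements.

-56 (complements)


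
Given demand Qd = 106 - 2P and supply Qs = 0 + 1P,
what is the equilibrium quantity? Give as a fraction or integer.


First find equilibrium price:
106 - 2P = 0 + 1P
P* = 106/3 = 106/3
Then substitute into demand:
Q* = 106 - 2 * 106/3 = 106/3

106/3


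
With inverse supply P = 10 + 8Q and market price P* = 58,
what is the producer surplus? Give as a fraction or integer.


Minimum supply price (at Q=0): P_min = 10
Quantity supplied at P* = 58:
Q* = (58 - 10)/8 = 6
PS = (1/2) * Q* * (P* - P_min)
PS = (1/2) * 6 * (58 - 10)
PS = (1/2) * 6 * 48 = 144

144


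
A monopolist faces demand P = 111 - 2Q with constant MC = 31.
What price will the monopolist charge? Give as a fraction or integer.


MR = 111 - 4Q
Set MR = MC: 111 - 4Q = 31
Q* = 20
Substitute into demand:
P* = 111 - 2*20 = 71

71


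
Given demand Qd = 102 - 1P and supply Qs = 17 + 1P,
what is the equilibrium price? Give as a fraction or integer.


At equilibrium, Qd = Qs.
102 - 1P = 17 + 1P
102 - 17 = 1P + 1P
85 = 2P
P* = 85/2 = 85/2

85/2


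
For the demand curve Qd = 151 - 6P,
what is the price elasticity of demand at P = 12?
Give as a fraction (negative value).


dQ/dP = -6
At P = 12: Q = 151 - 6*12 = 79
E = (dQ/dP)(P/Q) = (-6)(12/79) = -72/79

-72/79


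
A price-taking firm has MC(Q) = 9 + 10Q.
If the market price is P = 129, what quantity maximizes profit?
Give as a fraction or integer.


In perfect competition, profit is maximized where P = MC.
129 = 9 + 10Q
120 = 10Q
Q* = 120/10 = 12

12


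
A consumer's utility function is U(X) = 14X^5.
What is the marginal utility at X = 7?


MU = dU/dX = 14*5*X^(5-1)
MU = 70*X^4
At X = 7:
MU = 70 * 7^4
MU = 70 * 2401 = 168070

168070


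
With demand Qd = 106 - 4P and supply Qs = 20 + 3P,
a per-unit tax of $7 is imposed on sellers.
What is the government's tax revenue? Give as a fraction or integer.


With tax on sellers, new supply: Qs' = 20 + 3(P - 7)
= 3P - 1
New equilibrium quantity:
Q_new = 314/7
Tax revenue = tax * Q_new = 7 * 314/7 = 314

314


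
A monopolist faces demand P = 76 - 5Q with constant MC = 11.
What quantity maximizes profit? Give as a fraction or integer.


TR = P*Q = (76 - 5Q)Q = 76Q - 5Q^2
MR = dTR/dQ = 76 - 10Q
Set MR = MC:
76 - 10Q = 11
65 = 10Q
Q* = 65/10 = 13/2

13/2


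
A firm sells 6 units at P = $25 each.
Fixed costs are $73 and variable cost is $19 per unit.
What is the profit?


Total Revenue = P * Q = 25 * 6 = $150
Total Cost = FC + VC*Q = 73 + 19*6 = $187
Profit = TR - TC = 150 - 187 = $-37

$-37


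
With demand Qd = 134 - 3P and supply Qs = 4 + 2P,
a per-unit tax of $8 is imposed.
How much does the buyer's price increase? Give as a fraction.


With a per-unit tax, the buyer's price increase depends on relative slopes.
Supply slope: d = 2, Demand slope: b = 3
Buyer's price increase = d * tax / (b + d)
= 2 * 8 / (3 + 2)
= 16 / 5 = 16/5

16/5


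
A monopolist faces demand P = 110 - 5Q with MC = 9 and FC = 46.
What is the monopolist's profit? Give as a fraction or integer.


MR = MC: 110 - 10Q = 9
Q* = 101/10
P* = 110 - 5*101/10 = 119/2
Profit = (P* - MC)*Q* - FC
= (119/2 - 9)*101/10 - 46
= 101/2*101/10 - 46
= 10201/20 - 46 = 9281/20

9281/20


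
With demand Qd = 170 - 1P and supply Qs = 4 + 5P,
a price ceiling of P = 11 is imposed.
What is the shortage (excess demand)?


At P = 11:
Qd = 170 - 1*11 = 159
Qs = 4 + 5*11 = 59
Shortage = Qd - Qs = 159 - 59 = 100

100


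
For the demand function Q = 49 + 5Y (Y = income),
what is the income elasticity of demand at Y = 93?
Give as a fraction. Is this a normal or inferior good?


dQ/dY = 5
At Y = 93: Q = 49 + 5*93 = 514
Ey = (dQ/dY)(Y/Q) = 5 * 93 / 514 = 465/514
Since Ey > 0, this is a normal good.

465/514 (normal good)


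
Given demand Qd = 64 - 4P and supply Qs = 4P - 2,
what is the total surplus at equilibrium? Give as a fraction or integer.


Find equilibrium: 64 - 4P = 4P - 2
64 + 2 = 8P
P* = 66/8 = 33/4
Q* = 4*33/4 - 2 = 31
Inverse demand: P = 16 - Q/4, so P_max = 16
Inverse supply: P = 1/2 + Q/4, so P_min = 1/2
CS = (1/2) * 31 * (16 - 33/4) = 961/8
PS = (1/2) * 31 * (33/4 - 1/2) = 961/8
TS = CS + PS = 961/8 + 961/8 = 961/4

961/4


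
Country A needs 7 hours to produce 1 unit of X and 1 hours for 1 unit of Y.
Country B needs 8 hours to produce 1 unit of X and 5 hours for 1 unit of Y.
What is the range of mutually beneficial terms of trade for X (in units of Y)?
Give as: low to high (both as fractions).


Opportunity cost of X for Country A = hours_X / hours_Y = 7/1 = 7 units of Y
Opportunity cost of X for Country B = hours_X / hours_Y = 8/5 = 8/5 units of Y
Terms of trade must be between the two opportunity costs.
Range: 8/5 to 7

8/5 to 7


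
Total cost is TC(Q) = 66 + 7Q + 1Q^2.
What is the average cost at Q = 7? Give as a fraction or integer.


TC(7) = 66 + 7*7 + 1*7^2
TC(7) = 66 + 49 + 49 = 164
AC = TC/Q = 164/7 = 164/7

164/7


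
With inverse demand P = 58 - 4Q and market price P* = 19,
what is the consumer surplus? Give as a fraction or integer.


Maximum willingness to pay (at Q=0): P_max = 58
Quantity demanded at P* = 19:
Q* = (58 - 19)/4 = 39/4
CS = (1/2) * Q* * (P_max - P*)
CS = (1/2) * 39/4 * (58 - 19)
CS = (1/2) * 39/4 * 39 = 1521/8

1521/8


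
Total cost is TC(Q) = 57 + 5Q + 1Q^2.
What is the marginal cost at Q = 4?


MC = dTC/dQ = 5 + 2*1*Q
At Q = 4:
MC = 5 + 2*4
MC = 5 + 8 = 13

13


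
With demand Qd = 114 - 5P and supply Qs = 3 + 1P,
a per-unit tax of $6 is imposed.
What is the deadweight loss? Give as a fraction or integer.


Pre-tax equilibrium quantity: Q* = 43/2
Post-tax equilibrium quantity: Q_tax = 33/2
Reduction in quantity: Q* - Q_tax = 5
DWL = (1/2) * tax * (Q* - Q_tax)
DWL = (1/2) * 6 * 5 = 15

15


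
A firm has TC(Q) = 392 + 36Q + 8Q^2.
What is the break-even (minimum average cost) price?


AC(Q) = 392/Q + 36 + 8Q
To minimize: dAC/dQ = -392/Q^2 + 8 = 0
Q^2 = 392/8 = 49
Q* = 7
Min AC = 392/7 + 36 + 8*7
Min AC = 56 + 36 + 56 = 148

148


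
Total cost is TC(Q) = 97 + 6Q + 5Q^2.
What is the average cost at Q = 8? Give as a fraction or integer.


TC(8) = 97 + 6*8 + 5*8^2
TC(8) = 97 + 48 + 320 = 465
AC = TC/Q = 465/8 = 465/8

465/8


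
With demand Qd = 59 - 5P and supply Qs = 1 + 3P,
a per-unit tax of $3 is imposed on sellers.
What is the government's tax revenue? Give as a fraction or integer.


With tax on sellers, new supply: Qs' = 1 + 3(P - 3)
= 3P - 8
New equilibrium quantity:
Q_new = 137/8
Tax revenue = tax * Q_new = 3 * 137/8 = 411/8

411/8


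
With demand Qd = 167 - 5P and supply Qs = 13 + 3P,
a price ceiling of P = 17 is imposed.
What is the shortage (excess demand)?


At P = 17:
Qd = 167 - 5*17 = 82
Qs = 13 + 3*17 = 64
Shortage = Qd - Qs = 82 - 64 = 18

18


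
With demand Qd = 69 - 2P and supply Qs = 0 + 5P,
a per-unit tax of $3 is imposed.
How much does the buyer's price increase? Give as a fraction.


With a per-unit tax, the buyer's price increase depends on relative slopes.
Supply slope: d = 5, Demand slope: b = 2
Buyer's price increase = d * tax / (b + d)
= 5 * 3 / (2 + 5)
= 15 / 7 = 15/7

15/7


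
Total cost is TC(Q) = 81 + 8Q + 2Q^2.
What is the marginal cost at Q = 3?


MC = dTC/dQ = 8 + 2*2*Q
At Q = 3:
MC = 8 + 4*3
MC = 8 + 12 = 20

20


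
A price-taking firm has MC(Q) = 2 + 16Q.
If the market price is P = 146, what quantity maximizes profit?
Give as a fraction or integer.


In perfect competition, profit is maximized where P = MC.
146 = 2 + 16Q
144 = 16Q
Q* = 144/16 = 9

9


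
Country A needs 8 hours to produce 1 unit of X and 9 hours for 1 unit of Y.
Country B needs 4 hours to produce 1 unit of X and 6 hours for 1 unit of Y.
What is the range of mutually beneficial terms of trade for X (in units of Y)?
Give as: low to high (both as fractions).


Opportunity cost of X for Country A = hours_X / hours_Y = 8/9 = 8/9 units of Y
Opportunity cost of X for Country B = hours_X / hours_Y = 4/6 = 2/3 units of Y
Terms of trade must be between the two opportunity costs.
Range: 2/3 to 8/9

2/3 to 8/9


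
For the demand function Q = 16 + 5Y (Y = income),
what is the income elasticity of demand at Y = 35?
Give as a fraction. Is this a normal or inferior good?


dQ/dY = 5
At Y = 35: Q = 16 + 5*35 = 191
Ey = (dQ/dY)(Y/Q) = 5 * 35 / 191 = 175/191
Since Ey > 0, this is a normal good.

175/191 (normal good)


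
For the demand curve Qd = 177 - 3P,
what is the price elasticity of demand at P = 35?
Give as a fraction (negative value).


dQ/dP = -3
At P = 35: Q = 177 - 3*35 = 72
E = (dQ/dP)(P/Q) = (-3)(35/72) = -35/24

-35/24


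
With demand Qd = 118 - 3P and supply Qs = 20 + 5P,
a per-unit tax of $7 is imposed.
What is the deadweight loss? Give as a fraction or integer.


Pre-tax equilibrium quantity: Q* = 325/4
Post-tax equilibrium quantity: Q_tax = 545/8
Reduction in quantity: Q* - Q_tax = 105/8
DWL = (1/2) * tax * (Q* - Q_tax)
DWL = (1/2) * 7 * 105/8 = 735/16

735/16


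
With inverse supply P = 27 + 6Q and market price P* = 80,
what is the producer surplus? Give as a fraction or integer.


Minimum supply price (at Q=0): P_min = 27
Quantity supplied at P* = 80:
Q* = (80 - 27)/6 = 53/6
PS = (1/2) * Q* * (P* - P_min)
PS = (1/2) * 53/6 * (80 - 27)
PS = (1/2) * 53/6 * 53 = 2809/12

2809/12


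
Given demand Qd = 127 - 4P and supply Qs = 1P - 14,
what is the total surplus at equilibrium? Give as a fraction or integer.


Find equilibrium: 127 - 4P = 1P - 14
127 + 14 = 5P
P* = 141/5 = 141/5
Q* = 1*141/5 - 14 = 71/5
Inverse demand: P = 127/4 - Q/4, so P_max = 127/4
Inverse supply: P = 14 + Q/1, so P_min = 14
CS = (1/2) * 71/5 * (127/4 - 141/5) = 5041/200
PS = (1/2) * 71/5 * (141/5 - 14) = 5041/50
TS = CS + PS = 5041/200 + 5041/50 = 5041/40

5041/40


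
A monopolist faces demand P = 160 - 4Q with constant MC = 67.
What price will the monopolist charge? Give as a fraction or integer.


MR = 160 - 8Q
Set MR = MC: 160 - 8Q = 67
Q* = 93/8
Substitute into demand:
P* = 160 - 4*93/8 = 227/2

227/2


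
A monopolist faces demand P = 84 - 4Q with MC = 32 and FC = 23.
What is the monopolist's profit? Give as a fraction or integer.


MR = MC: 84 - 8Q = 32
Q* = 13/2
P* = 84 - 4*13/2 = 58
Profit = (P* - MC)*Q* - FC
= (58 - 32)*13/2 - 23
= 26*13/2 - 23
= 169 - 23 = 146

146


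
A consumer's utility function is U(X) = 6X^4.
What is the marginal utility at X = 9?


MU = dU/dX = 6*4*X^(4-1)
MU = 24*X^3
At X = 9:
MU = 24 * 9^3
MU = 24 * 729 = 17496

17496


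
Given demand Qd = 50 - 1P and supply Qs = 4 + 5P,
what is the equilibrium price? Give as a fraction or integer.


At equilibrium, Qd = Qs.
50 - 1P = 4 + 5P
50 - 4 = 1P + 5P
46 = 6P
P* = 46/6 = 23/3

23/3


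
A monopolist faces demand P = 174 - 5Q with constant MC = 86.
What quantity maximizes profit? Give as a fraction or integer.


TR = P*Q = (174 - 5Q)Q = 174Q - 5Q^2
MR = dTR/dQ = 174 - 10Q
Set MR = MC:
174 - 10Q = 86
88 = 10Q
Q* = 88/10 = 44/5

44/5


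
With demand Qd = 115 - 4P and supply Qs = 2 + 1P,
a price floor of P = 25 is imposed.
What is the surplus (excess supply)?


At P = 25:
Qd = 115 - 4*25 = 15
Qs = 2 + 1*25 = 27
Surplus = Qs - Qd = 27 - 15 = 12

12


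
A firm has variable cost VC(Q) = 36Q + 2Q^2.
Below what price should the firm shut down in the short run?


AVC(Q) = VC(Q)/Q = 36 + 2Q
AVC is increasing in Q, so minimum AVC is at Q -> 0+.
Min AVC = 36
The firm should shut down if P < 36.

36


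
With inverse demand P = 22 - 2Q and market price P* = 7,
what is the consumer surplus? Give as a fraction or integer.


Maximum willingness to pay (at Q=0): P_max = 22
Quantity demanded at P* = 7:
Q* = (22 - 7)/2 = 15/2
CS = (1/2) * Q* * (P_max - P*)
CS = (1/2) * 15/2 * (22 - 7)
CS = (1/2) * 15/2 * 15 = 225/4

225/4


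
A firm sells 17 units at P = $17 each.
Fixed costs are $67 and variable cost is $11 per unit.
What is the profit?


Total Revenue = P * Q = 17 * 17 = $289
Total Cost = FC + VC*Q = 67 + 11*17 = $254
Profit = TR - TC = 289 - 254 = $35

$35


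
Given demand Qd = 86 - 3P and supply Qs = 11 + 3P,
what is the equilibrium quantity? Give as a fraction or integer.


First find equilibrium price:
86 - 3P = 11 + 3P
P* = 75/6 = 25/2
Then substitute into demand:
Q* = 86 - 3 * 25/2 = 97/2

97/2


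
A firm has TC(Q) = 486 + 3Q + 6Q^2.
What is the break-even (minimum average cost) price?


AC(Q) = 486/Q + 3 + 6Q
To minimize: dAC/dQ = -486/Q^2 + 6 = 0
Q^2 = 486/6 = 81
Q* = 9
Min AC = 486/9 + 3 + 6*9
Min AC = 54 + 3 + 54 = 111

111


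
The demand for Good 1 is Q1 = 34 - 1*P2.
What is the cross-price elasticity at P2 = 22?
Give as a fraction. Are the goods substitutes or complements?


dQ1/dP2 = -1
At P2 = 22: Q1 = 34 - 1*22 = 12
Exy = (dQ1/dP2)(P2/Q1) = -1 * 22 / 12 = -11/6
Since Exy < 0, the goods are complements.

-11/6 (complements)


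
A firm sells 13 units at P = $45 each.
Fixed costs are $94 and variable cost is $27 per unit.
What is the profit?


Total Revenue = P * Q = 45 * 13 = $585
Total Cost = FC + VC*Q = 94 + 27*13 = $445
Profit = TR - TC = 585 - 445 = $140

$140


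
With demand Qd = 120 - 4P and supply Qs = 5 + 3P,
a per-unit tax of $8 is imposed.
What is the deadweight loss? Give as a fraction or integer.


Pre-tax equilibrium quantity: Q* = 380/7
Post-tax equilibrium quantity: Q_tax = 284/7
Reduction in quantity: Q* - Q_tax = 96/7
DWL = (1/2) * tax * (Q* - Q_tax)
DWL = (1/2) * 8 * 96/7 = 384/7

384/7


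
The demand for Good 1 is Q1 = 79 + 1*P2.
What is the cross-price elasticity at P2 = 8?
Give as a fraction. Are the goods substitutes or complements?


dQ1/dP2 = 1
At P2 = 8: Q1 = 79 + 1*8 = 87
Exy = (dQ1/dP2)(P2/Q1) = 1 * 8 / 87 = 8/87
Since Exy > 0, the goods are substitutes.

8/87 (substitutes)


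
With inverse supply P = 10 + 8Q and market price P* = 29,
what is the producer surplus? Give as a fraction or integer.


Minimum supply price (at Q=0): P_min = 10
Quantity supplied at P* = 29:
Q* = (29 - 10)/8 = 19/8
PS = (1/2) * Q* * (P* - P_min)
PS = (1/2) * 19/8 * (29 - 10)
PS = (1/2) * 19/8 * 19 = 361/16

361/16


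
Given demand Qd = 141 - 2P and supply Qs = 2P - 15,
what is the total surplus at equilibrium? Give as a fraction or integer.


Find equilibrium: 141 - 2P = 2P - 15
141 + 15 = 4P
P* = 156/4 = 39
Q* = 2*39 - 15 = 63
Inverse demand: P = 141/2 - Q/2, so P_max = 141/2
Inverse supply: P = 15/2 + Q/2, so P_min = 15/2
CS = (1/2) * 63 * (141/2 - 39) = 3969/4
PS = (1/2) * 63 * (39 - 15/2) = 3969/4
TS = CS + PS = 3969/4 + 3969/4 = 3969/2

3969/2


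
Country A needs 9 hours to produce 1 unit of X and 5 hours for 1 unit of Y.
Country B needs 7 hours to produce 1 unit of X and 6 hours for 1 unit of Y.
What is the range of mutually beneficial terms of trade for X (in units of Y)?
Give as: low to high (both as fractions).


Opportunity cost of X for Country A = hours_X / hours_Y = 9/5 = 9/5 units of Y
Opportunity cost of X for Country B = hours_X / hours_Y = 7/6 = 7/6 units of Y
Terms of trade must be between the two opportunity costs.
Range: 7/6 to 9/5

7/6 to 9/5


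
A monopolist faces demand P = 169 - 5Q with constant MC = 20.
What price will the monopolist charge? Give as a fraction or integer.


MR = 169 - 10Q
Set MR = MC: 169 - 10Q = 20
Q* = 149/10
Substitute into demand:
P* = 169 - 5*149/10 = 189/2

189/2


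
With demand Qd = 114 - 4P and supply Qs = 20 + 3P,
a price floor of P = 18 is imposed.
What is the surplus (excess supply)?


At P = 18:
Qd = 114 - 4*18 = 42
Qs = 20 + 3*18 = 74
Surplus = Qs - Qd = 74 - 42 = 32

32


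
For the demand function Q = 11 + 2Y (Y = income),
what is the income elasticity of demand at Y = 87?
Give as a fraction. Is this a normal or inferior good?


dQ/dY = 2
At Y = 87: Q = 11 + 2*87 = 185
Ey = (dQ/dY)(Y/Q) = 2 * 87 / 185 = 174/185
Since Ey > 0, this is a normal good.

174/185 (normal good)


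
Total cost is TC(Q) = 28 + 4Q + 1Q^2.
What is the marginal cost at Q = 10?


MC = dTC/dQ = 4 + 2*1*Q
At Q = 10:
MC = 4 + 2*10
MC = 4 + 20 = 24

24


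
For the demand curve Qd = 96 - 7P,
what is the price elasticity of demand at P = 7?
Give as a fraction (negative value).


dQ/dP = -7
At P = 7: Q = 96 - 7*7 = 47
E = (dQ/dP)(P/Q) = (-7)(7/47) = -49/47

-49/47


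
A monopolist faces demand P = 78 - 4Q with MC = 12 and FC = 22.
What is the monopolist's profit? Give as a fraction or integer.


MR = MC: 78 - 8Q = 12
Q* = 33/4
P* = 78 - 4*33/4 = 45
Profit = (P* - MC)*Q* - FC
= (45 - 12)*33/4 - 22
= 33*33/4 - 22
= 1089/4 - 22 = 1001/4

1001/4


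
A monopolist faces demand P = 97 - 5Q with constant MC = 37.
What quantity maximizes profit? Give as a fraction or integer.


TR = P*Q = (97 - 5Q)Q = 97Q - 5Q^2
MR = dTR/dQ = 97 - 10Q
Set MR = MC:
97 - 10Q = 37
60 = 10Q
Q* = 60/10 = 6

6


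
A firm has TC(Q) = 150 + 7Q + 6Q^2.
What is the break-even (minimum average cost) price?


AC(Q) = 150/Q + 7 + 6Q
To minimize: dAC/dQ = -150/Q^2 + 6 = 0
Q^2 = 150/6 = 25
Q* = 5
Min AC = 150/5 + 7 + 6*5
Min AC = 30 + 7 + 30 = 67

67


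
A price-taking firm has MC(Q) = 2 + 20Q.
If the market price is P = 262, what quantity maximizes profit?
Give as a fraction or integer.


In perfect competition, profit is maximized where P = MC.
262 = 2 + 20Q
260 = 20Q
Q* = 260/20 = 13

13


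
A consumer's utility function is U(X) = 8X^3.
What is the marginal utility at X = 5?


MU = dU/dX = 8*3*X^(3-1)
MU = 24*X^2
At X = 5:
MU = 24 * 5^2
MU = 24 * 25 = 600

600


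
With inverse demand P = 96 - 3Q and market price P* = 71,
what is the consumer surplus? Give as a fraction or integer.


Maximum willingness to pay (at Q=0): P_max = 96
Quantity demanded at P* = 71:
Q* = (96 - 71)/3 = 25/3
CS = (1/2) * Q* * (P_max - P*)
CS = (1/2) * 25/3 * (96 - 71)
CS = (1/2) * 25/3 * 25 = 625/6

625/6


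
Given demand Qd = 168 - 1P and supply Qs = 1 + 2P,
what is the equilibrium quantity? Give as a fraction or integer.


First find equilibrium price:
168 - 1P = 1 + 2P
P* = 167/3 = 167/3
Then substitute into demand:
Q* = 168 - 1 * 167/3 = 337/3

337/3


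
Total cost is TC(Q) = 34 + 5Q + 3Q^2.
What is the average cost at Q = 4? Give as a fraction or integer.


TC(4) = 34 + 5*4 + 3*4^2
TC(4) = 34 + 20 + 48 = 102
AC = TC/Q = 102/4 = 51/2

51/2


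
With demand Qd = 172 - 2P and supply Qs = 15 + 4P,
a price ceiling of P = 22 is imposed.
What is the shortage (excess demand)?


At P = 22:
Qd = 172 - 2*22 = 128
Qs = 15 + 4*22 = 103
Shortage = Qd - Qs = 128 - 103 = 25

25


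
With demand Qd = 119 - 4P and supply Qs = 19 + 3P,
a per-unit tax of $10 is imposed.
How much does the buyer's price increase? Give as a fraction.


With a per-unit tax, the buyer's price increase depends on relative slopes.
Supply slope: d = 3, Demand slope: b = 4
Buyer's price increase = d * tax / (b + d)
= 3 * 10 / (4 + 3)
= 30 / 7 = 30/7

30/7


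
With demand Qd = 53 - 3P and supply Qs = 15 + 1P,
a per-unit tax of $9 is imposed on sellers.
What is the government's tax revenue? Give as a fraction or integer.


With tax on sellers, new supply: Qs' = 15 + 1(P - 9)
= 6 + 1P
New equilibrium quantity:
Q_new = 71/4
Tax revenue = tax * Q_new = 9 * 71/4 = 639/4

639/4


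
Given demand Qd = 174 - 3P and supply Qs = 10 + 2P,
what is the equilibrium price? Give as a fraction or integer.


At equilibrium, Qd = Qs.
174 - 3P = 10 + 2P
174 - 10 = 3P + 2P
164 = 5P
P* = 164/5 = 164/5

164/5


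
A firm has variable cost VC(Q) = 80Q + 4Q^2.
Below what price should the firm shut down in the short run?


AVC(Q) = VC(Q)/Q = 80 + 4Q
AVC is increasing in Q, so minimum AVC is at Q -> 0+.
Min AVC = 80
The firm should shut down if P < 80.

80


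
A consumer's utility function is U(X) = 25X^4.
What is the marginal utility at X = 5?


MU = dU/dX = 25*4*X^(4-1)
MU = 100*X^3
At X = 5:
MU = 100 * 5^3
MU = 100 * 125 = 12500

12500


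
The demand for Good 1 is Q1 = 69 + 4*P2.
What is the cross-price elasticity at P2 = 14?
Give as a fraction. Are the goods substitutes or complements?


dQ1/dP2 = 4
At P2 = 14: Q1 = 69 + 4*14 = 125
Exy = (dQ1/dP2)(P2/Q1) = 4 * 14 / 125 = 56/125
Since Exy > 0, the goods are substitutes.

56/125 (substitutes)


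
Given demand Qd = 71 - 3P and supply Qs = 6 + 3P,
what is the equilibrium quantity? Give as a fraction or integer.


First find equilibrium price:
71 - 3P = 6 + 3P
P* = 65/6 = 65/6
Then substitute into demand:
Q* = 71 - 3 * 65/6 = 77/2

77/2


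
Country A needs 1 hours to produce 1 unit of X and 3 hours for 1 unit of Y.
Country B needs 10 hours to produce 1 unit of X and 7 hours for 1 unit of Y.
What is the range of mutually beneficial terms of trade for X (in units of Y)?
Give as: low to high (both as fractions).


Opportunity cost of X for Country A = hours_X / hours_Y = 1/3 = 1/3 units of Y
Opportunity cost of X for Country B = hours_X / hours_Y = 10/7 = 10/7 units of Y
Terms of trade must be between the two opportunity costs.
Range: 1/3 to 10/7

1/3 to 10/7


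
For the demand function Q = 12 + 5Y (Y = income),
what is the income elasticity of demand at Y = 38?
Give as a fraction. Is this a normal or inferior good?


dQ/dY = 5
At Y = 38: Q = 12 + 5*38 = 202
Ey = (dQ/dY)(Y/Q) = 5 * 38 / 202 = 95/101
Since Ey > 0, this is a normal good.

95/101 (normal good)


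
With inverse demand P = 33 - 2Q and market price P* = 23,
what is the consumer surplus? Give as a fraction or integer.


Maximum willingness to pay (at Q=0): P_max = 33
Quantity demanded at P* = 23:
Q* = (33 - 23)/2 = 5
CS = (1/2) * Q* * (P_max - P*)
CS = (1/2) * 5 * (33 - 23)
CS = (1/2) * 5 * 10 = 25

25


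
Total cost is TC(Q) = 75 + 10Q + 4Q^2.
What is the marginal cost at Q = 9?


MC = dTC/dQ = 10 + 2*4*Q
At Q = 9:
MC = 10 + 8*9
MC = 10 + 72 = 82

82


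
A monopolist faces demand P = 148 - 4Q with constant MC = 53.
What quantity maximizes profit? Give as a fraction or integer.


TR = P*Q = (148 - 4Q)Q = 148Q - 4Q^2
MR = dTR/dQ = 148 - 8Q
Set MR = MC:
148 - 8Q = 53
95 = 8Q
Q* = 95/8 = 95/8

95/8


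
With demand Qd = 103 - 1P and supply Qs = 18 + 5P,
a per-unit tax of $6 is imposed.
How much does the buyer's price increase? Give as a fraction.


With a per-unit tax, the buyer's price increase depends on relative slopes.
Supply slope: d = 5, Demand slope: b = 1
Buyer's price increase = d * tax / (b + d)
= 5 * 6 / (1 + 5)
= 30 / 6 = 5

5


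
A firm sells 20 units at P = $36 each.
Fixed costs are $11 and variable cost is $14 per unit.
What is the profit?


Total Revenue = P * Q = 36 * 20 = $720
Total Cost = FC + VC*Q = 11 + 14*20 = $291
Profit = TR - TC = 720 - 291 = $429

$429


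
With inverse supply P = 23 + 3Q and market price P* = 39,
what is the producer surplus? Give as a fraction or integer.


Minimum supply price (at Q=0): P_min = 23
Quantity supplied at P* = 39:
Q* = (39 - 23)/3 = 16/3
PS = (1/2) * Q* * (P* - P_min)
PS = (1/2) * 16/3 * (39 - 23)
PS = (1/2) * 16/3 * 16 = 128/3

128/3


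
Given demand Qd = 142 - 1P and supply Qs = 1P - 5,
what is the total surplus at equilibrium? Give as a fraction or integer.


Find equilibrium: 142 - 1P = 1P - 5
142 + 5 = 2P
P* = 147/2 = 147/2
Q* = 1*147/2 - 5 = 137/2
Inverse demand: P = 142 - Q/1, so P_max = 142
Inverse supply: P = 5 + Q/1, so P_min = 5
CS = (1/2) * 137/2 * (142 - 147/2) = 18769/8
PS = (1/2) * 137/2 * (147/2 - 5) = 18769/8
TS = CS + PS = 18769/8 + 18769/8 = 18769/4

18769/4


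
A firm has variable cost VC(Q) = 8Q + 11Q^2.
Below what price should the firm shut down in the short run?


AVC(Q) = VC(Q)/Q = 8 + 11Q
AVC is increasing in Q, so minimum AVC is at Q -> 0+.
Min AVC = 8
The firm should shut down if P < 8.

8


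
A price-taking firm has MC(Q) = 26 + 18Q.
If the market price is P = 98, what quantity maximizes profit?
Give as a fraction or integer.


In perfect competition, profit is maximized where P = MC.
98 = 26 + 18Q
72 = 18Q
Q* = 72/18 = 4

4


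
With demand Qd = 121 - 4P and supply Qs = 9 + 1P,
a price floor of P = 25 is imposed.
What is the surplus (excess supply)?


At P = 25:
Qd = 121 - 4*25 = 21
Qs = 9 + 1*25 = 34
Surplus = Qs - Qd = 34 - 21 = 13

13


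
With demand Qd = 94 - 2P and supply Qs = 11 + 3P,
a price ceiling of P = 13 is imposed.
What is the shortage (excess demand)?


At P = 13:
Qd = 94 - 2*13 = 68
Qs = 11 + 3*13 = 50
Shortage = Qd - Qs = 68 - 50 = 18

18


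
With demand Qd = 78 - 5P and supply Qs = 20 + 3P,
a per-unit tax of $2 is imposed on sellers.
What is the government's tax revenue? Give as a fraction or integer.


With tax on sellers, new supply: Qs' = 20 + 3(P - 2)
= 14 + 3P
New equilibrium quantity:
Q_new = 38
Tax revenue = tax * Q_new = 2 * 38 = 76

76


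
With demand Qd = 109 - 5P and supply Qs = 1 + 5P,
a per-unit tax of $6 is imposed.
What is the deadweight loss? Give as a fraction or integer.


Pre-tax equilibrium quantity: Q* = 55
Post-tax equilibrium quantity: Q_tax = 40
Reduction in quantity: Q* - Q_tax = 15
DWL = (1/2) * tax * (Q* - Q_tax)
DWL = (1/2) * 6 * 15 = 45

45


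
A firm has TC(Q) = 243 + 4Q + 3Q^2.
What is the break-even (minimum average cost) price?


AC(Q) = 243/Q + 4 + 3Q
To minimize: dAC/dQ = -243/Q^2 + 3 = 0
Q^2 = 243/3 = 81
Q* = 9
Min AC = 243/9 + 4 + 3*9
Min AC = 27 + 4 + 27 = 58

58


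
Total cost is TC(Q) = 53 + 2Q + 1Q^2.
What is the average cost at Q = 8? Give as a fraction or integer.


TC(8) = 53 + 2*8 + 1*8^2
TC(8) = 53 + 16 + 64 = 133
AC = TC/Q = 133/8 = 133/8

133/8


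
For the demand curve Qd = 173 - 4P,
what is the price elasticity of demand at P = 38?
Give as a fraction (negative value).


dQ/dP = -4
At P = 38: Q = 173 - 4*38 = 21
E = (dQ/dP)(P/Q) = (-4)(38/21) = -152/21

-152/21


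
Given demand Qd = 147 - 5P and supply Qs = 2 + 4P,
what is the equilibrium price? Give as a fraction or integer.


At equilibrium, Qd = Qs.
147 - 5P = 2 + 4P
147 - 2 = 5P + 4P
145 = 9P
P* = 145/9 = 145/9

145/9


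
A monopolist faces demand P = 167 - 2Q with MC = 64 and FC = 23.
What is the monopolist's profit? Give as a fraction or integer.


MR = MC: 167 - 4Q = 64
Q* = 103/4
P* = 167 - 2*103/4 = 231/2
Profit = (P* - MC)*Q* - FC
= (231/2 - 64)*103/4 - 23
= 103/2*103/4 - 23
= 10609/8 - 23 = 10425/8

10425/8


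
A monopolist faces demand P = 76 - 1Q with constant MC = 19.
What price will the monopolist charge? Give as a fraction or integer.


MR = 76 - 2Q
Set MR = MC: 76 - 2Q = 19
Q* = 57/2
Substitute into demand:
P* = 76 - 1*57/2 = 95/2

95/2


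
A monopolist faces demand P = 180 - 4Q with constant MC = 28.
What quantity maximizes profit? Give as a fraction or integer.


TR = P*Q = (180 - 4Q)Q = 180Q - 4Q^2
MR = dTR/dQ = 180 - 8Q
Set MR = MC:
180 - 8Q = 28
152 = 8Q
Q* = 152/8 = 19

19


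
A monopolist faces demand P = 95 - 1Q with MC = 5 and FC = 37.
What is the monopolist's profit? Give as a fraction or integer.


MR = MC: 95 - 2Q = 5
Q* = 45
P* = 95 - 1*45 = 50
Profit = (P* - MC)*Q* - FC
= (50 - 5)*45 - 37
= 45*45 - 37
= 2025 - 37 = 1988

1988


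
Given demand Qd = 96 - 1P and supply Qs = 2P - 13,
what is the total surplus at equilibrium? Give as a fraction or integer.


Find equilibrium: 96 - 1P = 2P - 13
96 + 13 = 3P
P* = 109/3 = 109/3
Q* = 2*109/3 - 13 = 179/3
Inverse demand: P = 96 - Q/1, so P_max = 96
Inverse supply: P = 13/2 + Q/2, so P_min = 13/2
CS = (1/2) * 179/3 * (96 - 109/3) = 32041/18
PS = (1/2) * 179/3 * (109/3 - 13/2) = 32041/36
TS = CS + PS = 32041/18 + 32041/36 = 32041/12

32041/12


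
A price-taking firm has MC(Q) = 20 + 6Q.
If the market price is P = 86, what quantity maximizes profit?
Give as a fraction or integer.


In perfect competition, profit is maximized where P = MC.
86 = 20 + 6Q
66 = 6Q
Q* = 66/6 = 11

11


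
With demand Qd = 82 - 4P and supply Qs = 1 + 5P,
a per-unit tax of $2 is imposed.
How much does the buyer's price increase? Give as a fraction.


With a per-unit tax, the buyer's price increase depends on relative slopes.
Supply slope: d = 5, Demand slope: b = 4
Buyer's price increase = d * tax / (b + d)
= 5 * 2 / (4 + 5)
= 10 / 9 = 10/9

10/9


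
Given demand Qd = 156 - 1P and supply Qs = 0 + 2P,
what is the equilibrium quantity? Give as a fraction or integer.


First find equilibrium price:
156 - 1P = 0 + 2P
P* = 156/3 = 52
Then substitute into demand:
Q* = 156 - 1 * 52 = 104

104


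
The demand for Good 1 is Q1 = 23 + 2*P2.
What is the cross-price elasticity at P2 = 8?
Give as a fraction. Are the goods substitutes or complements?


dQ1/dP2 = 2
At P2 = 8: Q1 = 23 + 2*8 = 39
Exy = (dQ1/dP2)(P2/Q1) = 2 * 8 / 39 = 16/39
Since Exy > 0, the goods are substitutes.

16/39 (substitutes)


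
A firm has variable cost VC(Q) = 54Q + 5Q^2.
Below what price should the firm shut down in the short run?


AVC(Q) = VC(Q)/Q = 54 + 5Q
AVC is increasing in Q, so minimum AVC is at Q -> 0+.
Min AVC = 54
The firm should shut down if P < 54.

54


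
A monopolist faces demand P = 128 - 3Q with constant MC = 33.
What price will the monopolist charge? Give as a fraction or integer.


MR = 128 - 6Q
Set MR = MC: 128 - 6Q = 33
Q* = 95/6
Substitute into demand:
P* = 128 - 3*95/6 = 161/2

161/2


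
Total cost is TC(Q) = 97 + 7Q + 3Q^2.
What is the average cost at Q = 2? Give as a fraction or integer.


TC(2) = 97 + 7*2 + 3*2^2
TC(2) = 97 + 14 + 12 = 123
AC = TC/Q = 123/2 = 123/2

123/2


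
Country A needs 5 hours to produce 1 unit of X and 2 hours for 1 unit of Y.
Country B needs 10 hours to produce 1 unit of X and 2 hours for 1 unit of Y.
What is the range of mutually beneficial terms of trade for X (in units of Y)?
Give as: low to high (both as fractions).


Opportunity cost of X for Country A = hours_X / hours_Y = 5/2 = 5/2 units of Y
Opportunity cost of X for Country B = hours_X / hours_Y = 10/2 = 5 units of Y
Terms of trade must be between the two opportunity costs.
Range: 5/2 to 5

5/2 to 5


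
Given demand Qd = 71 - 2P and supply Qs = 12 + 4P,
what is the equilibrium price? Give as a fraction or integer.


At equilibrium, Qd = Qs.
71 - 2P = 12 + 4P
71 - 12 = 2P + 4P
59 = 6P
P* = 59/6 = 59/6

59/6


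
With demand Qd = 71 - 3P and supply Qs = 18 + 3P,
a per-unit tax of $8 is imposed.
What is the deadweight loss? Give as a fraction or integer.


Pre-tax equilibrium quantity: Q* = 89/2
Post-tax equilibrium quantity: Q_tax = 65/2
Reduction in quantity: Q* - Q_tax = 12
DWL = (1/2) * tax * (Q* - Q_tax)
DWL = (1/2) * 8 * 12 = 48

48


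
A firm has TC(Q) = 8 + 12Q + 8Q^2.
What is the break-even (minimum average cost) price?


AC(Q) = 8/Q + 12 + 8Q
To minimize: dAC/dQ = -8/Q^2 + 8 = 0
Q^2 = 8/8 = 1
Q* = 1
Min AC = 8/1 + 12 + 8*1
Min AC = 8 + 12 + 8 = 28

28


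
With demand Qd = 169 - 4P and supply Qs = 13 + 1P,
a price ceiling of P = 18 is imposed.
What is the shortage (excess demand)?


At P = 18:
Qd = 169 - 4*18 = 97
Qs = 13 + 1*18 = 31
Shortage = Qd - Qs = 97 - 31 = 66

66


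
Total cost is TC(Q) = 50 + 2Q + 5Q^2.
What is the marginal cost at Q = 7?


MC = dTC/dQ = 2 + 2*5*Q
At Q = 7:
MC = 2 + 10*7
MC = 2 + 70 = 72

72


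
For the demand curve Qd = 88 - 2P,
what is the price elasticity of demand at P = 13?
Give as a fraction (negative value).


dQ/dP = -2
At P = 13: Q = 88 - 2*13 = 62
E = (dQ/dP)(P/Q) = (-2)(13/62) = -13/31

-13/31


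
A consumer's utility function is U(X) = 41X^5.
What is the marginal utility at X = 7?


MU = dU/dX = 41*5*X^(5-1)
MU = 205*X^4
At X = 7:
MU = 205 * 7^4
MU = 205 * 2401 = 492205

492205


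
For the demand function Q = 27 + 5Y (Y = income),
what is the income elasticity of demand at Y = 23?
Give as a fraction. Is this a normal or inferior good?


dQ/dY = 5
At Y = 23: Q = 27 + 5*23 = 142
Ey = (dQ/dY)(Y/Q) = 5 * 23 / 142 = 115/142
Since Ey > 0, this is a normal good.

115/142 (normal good)


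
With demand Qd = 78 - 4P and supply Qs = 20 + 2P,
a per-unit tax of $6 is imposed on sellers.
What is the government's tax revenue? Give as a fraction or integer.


With tax on sellers, new supply: Qs' = 20 + 2(P - 6)
= 8 + 2P
New equilibrium quantity:
Q_new = 94/3
Tax revenue = tax * Q_new = 6 * 94/3 = 188

188


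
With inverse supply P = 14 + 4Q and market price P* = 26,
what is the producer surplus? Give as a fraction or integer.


Minimum supply price (at Q=0): P_min = 14
Quantity supplied at P* = 26:
Q* = (26 - 14)/4 = 3
PS = (1/2) * Q* * (P* - P_min)
PS = (1/2) * 3 * (26 - 14)
PS = (1/2) * 3 * 12 = 18

18


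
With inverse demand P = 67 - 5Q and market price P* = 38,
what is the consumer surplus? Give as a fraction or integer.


Maximum willingness to pay (at Q=0): P_max = 67
Quantity demanded at P* = 38:
Q* = (67 - 38)/5 = 29/5
CS = (1/2) * Q* * (P_max - P*)
CS = (1/2) * 29/5 * (67 - 38)
CS = (1/2) * 29/5 * 29 = 841/10

841/10


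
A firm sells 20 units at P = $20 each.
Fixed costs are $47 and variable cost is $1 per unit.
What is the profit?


Total Revenue = P * Q = 20 * 20 = $400
Total Cost = FC + VC*Q = 47 + 1*20 = $67
Profit = TR - TC = 400 - 67 = $333

$333
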